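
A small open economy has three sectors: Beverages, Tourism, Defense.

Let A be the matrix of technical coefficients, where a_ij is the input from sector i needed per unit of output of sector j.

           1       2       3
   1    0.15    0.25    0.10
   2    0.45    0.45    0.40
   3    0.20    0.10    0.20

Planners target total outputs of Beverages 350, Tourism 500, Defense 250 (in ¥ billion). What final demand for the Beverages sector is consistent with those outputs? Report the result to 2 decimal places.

d_1 = 147.50

I − A =
  [   0.85    -0.25    -0.10]
  [  -0.45     0.55    -0.40]
  [  -0.20    -0.10     0.80]
d = (I − A) x:
  d_1 = (+0.85)·350 + (-0.25)·500 + (-0.10)·250 = 147.50
  d_2 = (-0.45)·350 + (+0.55)·500 + (-0.40)·250 = 17.50
  d_3 = (-0.20)·350 + (-0.10)·500 + (+0.80)·250 = 80.00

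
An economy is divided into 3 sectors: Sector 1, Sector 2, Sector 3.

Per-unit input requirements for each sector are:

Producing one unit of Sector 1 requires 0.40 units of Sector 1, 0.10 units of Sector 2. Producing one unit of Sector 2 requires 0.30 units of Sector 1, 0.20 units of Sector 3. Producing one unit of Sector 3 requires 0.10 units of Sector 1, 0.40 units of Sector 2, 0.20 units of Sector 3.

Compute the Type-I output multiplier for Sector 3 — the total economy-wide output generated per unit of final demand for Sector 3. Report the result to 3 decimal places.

m_3 = 2.562

I − A =
  [   0.60    -0.30    -0.10]
  [  -0.10     1.00    -0.40]
  [   0.00    -0.20     0.80]
Cofactors of I−A, C_ij = (−1)^(i+j)·(minor ij) (rows/columns in the sector order above):
  C_11 = (1.00)(0.80) − (-0.40)(-0.20) = 0.7200
  C_12 = −[(-0.10)(0.80) − (-0.40)(0.00)] = 0.0800
  C_13 = (-0.10)(-0.20) − (1.00)(0.00) = 0.0200
  C_21 = −[(-0.30)(0.80) − (-0.10)(-0.20)] = 0.2600
  C_22 = (0.60)(0.80) − (-0.10)(0.00) = 0.4800
  C_23 = −[(0.60)(-0.20) − (-0.30)(0.00)] = 0.1200
  C_31 = (-0.30)(-0.40) − (-0.10)(1.00) = 0.2200
  C_32 = −[(0.60)(-0.40) − (-0.10)(-0.10)] = 0.2500
  C_33 = (0.60)(1.00) − (-0.30)(-0.10) = 0.5700
det(I−A) = Σ_j (I−A)_1j·C_1j = (0.60)(0.7200) + (-0.30)(0.0800) + (-0.10)(0.0200) = 0.4060
adj(I−A) = Cᵀ =
  [ 0.7200   0.2600   0.2200]
  [ 0.0800   0.4800   0.2500]
  [ 0.0200   0.1200   0.5700]
(I − A)⁻¹ = adj(I−A) / det(I−A) ≈
  [   1.7734     0.6404     0.5419]
  [   0.1970     1.1823     0.6158]
  [   0.0493     0.2956     1.4039]
The output multiplier for sector j is the column-j sum of the Leontief inverse (I − A)⁻¹ = adj(I−A) / det(I−A).
Column 3 of adj(I−A): (0.2200, 0.2500, 0.5700); det(I−A) = 0.4060.
m_3 = (0.2200 + 0.2500 + 0.5700) / 0.4060 = 1.04 / 0.4060 ≈ 2.562.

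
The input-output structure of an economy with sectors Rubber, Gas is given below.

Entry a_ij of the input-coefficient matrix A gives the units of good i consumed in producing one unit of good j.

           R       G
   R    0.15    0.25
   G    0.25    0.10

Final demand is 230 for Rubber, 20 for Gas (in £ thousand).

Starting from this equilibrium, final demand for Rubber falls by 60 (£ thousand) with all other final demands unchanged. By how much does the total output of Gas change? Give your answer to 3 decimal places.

I − A =
  [   0.85    -0.25]
  [  -0.25     0.90]
det(I−A) = (0.85)(0.90) − (-0.25)(-0.25) = 0.7025
adj(I−A) = [[0.90, 0.25], [0.25, 0.85]]
(I − A)⁻¹ = adj(I−A) / det(I−A) ≈
  [   1.2811     0.3559]
  [   0.3559     1.2100]
Δx = (I − A)⁻¹ Δd with Δd having -60 in the Rubber component and 0 elsewhere.
So Δx_G = L_GR · (-60), where L_GR = adj(I−A)_GR / det(I−A) = 0.25 / 0.7025.
Δx_G = 0.25 × (-60) / 0.7025 = -15.00 / 0.7025 ≈ -21.352.

Δx_G = -21.352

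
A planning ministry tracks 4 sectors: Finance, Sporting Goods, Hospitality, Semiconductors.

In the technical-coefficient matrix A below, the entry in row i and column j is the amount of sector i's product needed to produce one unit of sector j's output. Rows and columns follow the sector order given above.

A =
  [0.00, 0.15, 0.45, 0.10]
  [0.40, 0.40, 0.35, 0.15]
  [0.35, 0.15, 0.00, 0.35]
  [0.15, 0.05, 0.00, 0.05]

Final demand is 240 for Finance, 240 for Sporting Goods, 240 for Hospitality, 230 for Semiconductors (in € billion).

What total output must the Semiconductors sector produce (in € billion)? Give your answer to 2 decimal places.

I − A =
  [   1.00    -0.15    -0.45    -0.10]
  [  -0.40     0.60    -0.35    -0.15]
  [  -0.35    -0.15     1.00    -0.35]
  [  -0.15    -0.05     0.00     0.95]
Compute the cofactors C_ij = (−1)^(i+j)·(3×3 minor ij) of I−A; the adjugate is their transpose:
adj(I−A) = Cᵀ =
  [ 0.506500   0.219500   0.304750   0.200250]
  [ 0.537250   0.761750   0.508375   0.364125]
  [ 0.295750   0.217250   0.491125   0.246375]
  [ 0.108250   0.074750   0.074875   0.347625]
det(I−A) = Σ_j (I−A)_1j·C_1j = (1.00)(0.506500) + (-0.15)(0.537250) + (-0.45)(0.295750) + (-0.10)(0.108250) = 0.2820
(I − A)⁻¹ = adj(I−A) / det(I−A) ≈
  [   1.7961     0.7784     1.0807     0.7101]
  [   1.9051     2.7012     1.8027     1.2912]
  [   1.0488     0.7704     1.7416     0.8737]
  [   0.3839     0.2651     0.2655     1.2327]
x = (I − A)⁻¹ d = adj(I−A)·d / det(I−A), with det(I−A) = 0.2820:
  x_1 = (0.506500·240 + 0.219500·240 + 0.304750·240 + 0.200250·230) / 0.2820 = 293.4375 / 0.2820 ≈ 1040.56
  x_2 = (0.537250·240 + 0.761750·240 + 0.508375·240 + 0.364125·230) / 0.2820 = 517.51875 / 0.2820 ≈ 1835.17
  x_3 = (0.295750·240 + 0.217250·240 + 0.491125·240 + 0.246375·230) / 0.2820 = 297.65625 / 0.2820 ≈ 1055.52
  x_4 = (0.108250·240 + 0.074750·240 + 0.074875·240 + 0.347625·230) / 0.2820 = 141.84375 / 0.2820 ≈ 502.99

x_4 = 502.99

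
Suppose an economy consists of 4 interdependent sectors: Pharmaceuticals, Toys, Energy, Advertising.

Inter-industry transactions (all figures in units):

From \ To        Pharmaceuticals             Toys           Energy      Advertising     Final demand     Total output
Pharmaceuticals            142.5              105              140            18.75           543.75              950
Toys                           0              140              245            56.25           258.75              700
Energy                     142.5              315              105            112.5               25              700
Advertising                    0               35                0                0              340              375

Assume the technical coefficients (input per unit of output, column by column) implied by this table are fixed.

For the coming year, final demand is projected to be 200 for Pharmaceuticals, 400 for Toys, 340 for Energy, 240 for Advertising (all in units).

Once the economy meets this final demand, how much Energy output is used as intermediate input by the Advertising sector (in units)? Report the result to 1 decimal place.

Technical coefficients a_ij = z_ij / X_j:
  a_PP = 142.5/950 = 0.15, a_TP = 0/950 = 0.00, a_EP = 142.5/950 = 0.15, a_AP = 0/950 = 0.00
  a_PT = 105/700 = 0.15, a_TT = 140/700 = 0.20, a_ET = 315/700 = 0.45, a_AT = 35/700 = 0.05
  a_PE = 140/700 = 0.20, a_TE = 245/700 = 0.35, a_EE = 105/700 = 0.15, a_AE = 0/700 = 0.00
  a_PA = 18.75/375 = 0.05, a_TA = 56.25/375 = 0.15, a_EA = 112.5/375 = 0.30, a_AA = 0/375 = 0.00
I − A =
  [   0.85    -0.15    -0.20    -0.05]
  [   0.00     0.80    -0.35    -0.15]
  [  -0.15    -0.45     0.85    -0.30]
  [   0.00    -0.05     0.00     1.00]
Compute the cofactors C_ij = (−1)^(i+j)·(3×3 minor ij) of I−A; the adjugate is their transpose:
adj(I−A) = Cᵀ =
  [ 0.510875   0.222625   0.211875   0.122500]
  [ 0.052500   0.692500   0.297500   0.195750]
  [ 0.118875   0.418125   0.673625   0.270750]
  [ 0.002625   0.034625   0.014875   0.412250]
det(I−A) = Σ_j (I−A)_1j·C_1j = (0.85)(0.510875) + (-0.15)(0.052500) + (-0.20)(0.118875) + (-0.05)(0.002625) = 0.4024625
(I − A)⁻¹ = adj(I−A) / det(I−A) ≈
  [   1.2694     0.5532     0.5264     0.3044]
  [   0.1304     1.7207     0.7392     0.4864]
  [   0.2954     1.0389     1.6738     0.6727]
  [   0.0065     0.0860     0.0370     1.0243]
First solve x = (I − A)⁻¹ d = adj(I−A)·d / det(I−A); in particular x_A = (0.002625·200 + 0.034625·400 + 0.014875·340 + 0.412250·240) / 0.4024625 = 118.3725 / 0.4024625 ≈ 294.121.
Intermediate flow from E to A: z_EA = a_EA · x_A = 0.30 × 118.3725 / 0.4024625 = 35.51175 / 0.4024625 ≈ 88.2.

z_EA = 88.2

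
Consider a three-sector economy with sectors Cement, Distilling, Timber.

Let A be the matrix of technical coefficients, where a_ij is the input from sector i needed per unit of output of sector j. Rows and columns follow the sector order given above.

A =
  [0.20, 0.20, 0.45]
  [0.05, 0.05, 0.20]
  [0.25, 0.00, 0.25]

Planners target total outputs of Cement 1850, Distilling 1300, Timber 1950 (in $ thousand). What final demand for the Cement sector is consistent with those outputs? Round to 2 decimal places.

d_C = 342.50

I − A =
  [   0.80    -0.20    -0.45]
  [  -0.05     0.95    -0.20]
  [  -0.25     0.00     0.75]
d = (I − A) x:
  d_C = (+0.80)·1850 + (-0.20)·1300 + (-0.45)·1950 = 342.50
  d_D = (-0.05)·1850 + (+0.95)·1300 + (-0.20)·1950 = 752.50
  d_T = (-0.25)·1850 + (+0.00)·1300 + (+0.75)·1950 = 1000.00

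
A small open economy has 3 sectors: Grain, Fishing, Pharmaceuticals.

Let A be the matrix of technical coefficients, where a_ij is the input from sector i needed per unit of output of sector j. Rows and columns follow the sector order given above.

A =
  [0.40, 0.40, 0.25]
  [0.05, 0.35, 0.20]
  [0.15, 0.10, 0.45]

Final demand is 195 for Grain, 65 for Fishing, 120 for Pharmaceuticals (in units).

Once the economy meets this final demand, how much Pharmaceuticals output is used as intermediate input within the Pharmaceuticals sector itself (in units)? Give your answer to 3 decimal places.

z_PP = 211.109

I − A =
  [   0.60    -0.40    -0.25]
  [  -0.05     0.65    -0.20]
  [  -0.15    -0.10     0.55]
Cofactors of I−A, C_ij = (−1)^(i+j)·(minor ij) (rows/columns in the sector order above):
  C_11 = (0.65)(0.55) − (-0.20)(-0.10) = 0.3375
  C_12 = −[(-0.05)(0.55) − (-0.20)(-0.15)] = 0.0575
  C_13 = (-0.05)(-0.10) − (0.65)(-0.15) = 0.1025
  C_21 = −[(-0.40)(0.55) − (-0.25)(-0.10)] = 0.2450
  C_22 = (0.60)(0.55) − (-0.25)(-0.15) = 0.2925
  C_23 = −[(0.60)(-0.10) − (-0.40)(-0.15)] = 0.1200
  C_31 = (-0.40)(-0.20) − (-0.25)(0.65) = 0.2425
  C_32 = −[(0.60)(-0.20) − (-0.25)(-0.05)] = 0.1325
  C_33 = (0.60)(0.65) − (-0.40)(-0.05) = 0.3700
det(I−A) = Σ_j (I−A)_1j·C_1j = (0.60)(0.3375) + (-0.40)(0.0575) + (-0.25)(0.1025) = 0.153875
adj(I−A) = Cᵀ =
  [ 0.3375   0.2450   0.2425]
  [ 0.0575   0.2925   0.1325]
  [ 0.1025   0.1200   0.3700]
(I − A)⁻¹ = adj(I−A) / det(I−A) ≈
  [   2.1933     1.5922     1.5760]
  [   0.3737     1.9009     0.8611]
  [   0.6661     0.7799     2.4045]
First solve x = (I − A)⁻¹ d = adj(I−A)·d / det(I−A); in particular x_P = (0.1025·195 + 0.1200·65 + 0.3700·120) / 0.153875 = 72.1875 / 0.153875 ≈ 469.13079.
Intermediate flow from P to P: z_PP = a_PP · x_P = 0.45 × 72.1875 / 0.153875 = 32.484375 / 0.153875 ≈ 211.109.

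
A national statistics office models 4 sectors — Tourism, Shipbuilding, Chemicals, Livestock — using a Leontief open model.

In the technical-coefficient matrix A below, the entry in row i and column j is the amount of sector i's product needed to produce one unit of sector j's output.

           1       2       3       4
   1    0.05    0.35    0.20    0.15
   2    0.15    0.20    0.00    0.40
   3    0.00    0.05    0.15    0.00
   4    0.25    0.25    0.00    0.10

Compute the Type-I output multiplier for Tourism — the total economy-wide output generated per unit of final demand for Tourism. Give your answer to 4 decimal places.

m_1 = 2.3621

I − A =
  [   0.95    -0.35    -0.20    -0.15]
  [  -0.15     0.80     0.00    -0.40]
  [   0.00    -0.05     0.85     0.00]
  [  -0.25    -0.25     0.00     0.90]
Compute the cofactors C_ij = (−1)^(i+j)·(3×3 minor ij) of I−A; the adjugate is their transpose:
adj(I−A) = Cᵀ =
  [ 0.527000   0.308625   0.124000   0.225000]
  [ 0.199750   0.694875   0.047000   0.342125]
  [ 0.011750   0.040875   0.471125   0.020125]
  [ 0.201875   0.278750   0.047500   0.599875]
det(I−A) = Σ_j (I−A)_1j·C_1j = (0.95)(0.527000) + (-0.35)(0.199750) + (-0.20)(0.011750) + (-0.15)(0.201875) = 0.39810625
(I − A)⁻¹ = adj(I−A) / det(I−A) ≈
  [   1.32377     0.77523     0.31147     0.56518]
  [   0.50175     1.74545     0.11806     0.85938]
  [   0.02951     0.10267     1.18342     0.05055]
  [   0.50709     0.70019     0.11931     1.50682]
The output multiplier for sector j is the column-j sum of the Leontief inverse (I − A)⁻¹ = adj(I−A) / det(I−A).
Column 1 of adj(I−A): (0.527000, 0.199750, 0.011750, 0.201875); det(I−A) = 0.39810625.
m_1 = (0.527000 + 0.199750 + 0.011750 + 0.201875) / 0.39810625 = 0.940375 / 0.39810625 ≈ 2.3621.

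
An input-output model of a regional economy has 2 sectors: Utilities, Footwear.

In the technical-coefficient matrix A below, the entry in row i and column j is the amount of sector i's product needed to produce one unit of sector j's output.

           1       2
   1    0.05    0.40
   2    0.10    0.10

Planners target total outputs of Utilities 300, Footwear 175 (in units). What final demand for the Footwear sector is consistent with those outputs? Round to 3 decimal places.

I − A =
  [   0.95    -0.40]
  [  -0.10     0.90]
d = (I − A) x:
  d_1 = (+0.95)·300 + (-0.40)·175 = 215.000
  d_2 = (-0.10)·300 + (+0.90)·175 = 127.500

d_2 = 127.500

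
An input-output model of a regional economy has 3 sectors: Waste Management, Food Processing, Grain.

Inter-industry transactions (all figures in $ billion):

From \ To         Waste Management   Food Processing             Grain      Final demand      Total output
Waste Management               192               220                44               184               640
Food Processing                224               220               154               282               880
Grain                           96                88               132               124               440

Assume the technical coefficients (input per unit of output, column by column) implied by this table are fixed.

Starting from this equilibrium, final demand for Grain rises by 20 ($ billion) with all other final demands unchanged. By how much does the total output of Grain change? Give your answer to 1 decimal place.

Technical coefficients a_ij = z_ij / X_j:
  a_11 = 192/640 = 0.30, a_21 = 224/640 = 0.35, a_31 = 96/640 = 0.15
  a_12 = 220/880 = 0.25, a_22 = 220/880 = 0.25, a_32 = 88/880 = 0.10
  a_13 = 44/440 = 0.10, a_23 = 154/440 = 0.35, a_33 = 132/440 = 0.30
I − A =
  [   0.70    -0.25    -0.10]
  [  -0.35     0.75    -0.35]
  [  -0.15    -0.10     0.70]
Cofactors of I−A, C_ij = (−1)^(i+j)·(minor ij) (rows/columns in the sector order above):
  C_11 = (0.75)(0.70) − (-0.35)(-0.10) = 0.4900
  C_12 = −[(-0.35)(0.70) − (-0.35)(-0.15)] = 0.2975
  C_13 = (-0.35)(-0.10) − (0.75)(-0.15) = 0.1475
  C_21 = −[(-0.25)(0.70) − (-0.10)(-0.10)] = 0.1850
  C_22 = (0.70)(0.70) − (-0.10)(-0.15) = 0.4750
  C_23 = −[(0.70)(-0.10) − (-0.25)(-0.15)] = 0.1075
  C_31 = (-0.25)(-0.35) − (-0.10)(0.75) = 0.1625
  C_32 = −[(0.70)(-0.35) − (-0.10)(-0.35)] = 0.2800
  C_33 = (0.70)(0.75) − (-0.25)(-0.35) = 0.4375
det(I−A) = Σ_j (I−A)_1j·C_1j = (0.70)(0.4900) + (-0.25)(0.2975) + (-0.10)(0.1475) = 0.253875
adj(I−A) = Cᵀ =
  [ 0.4900   0.1850   0.1625]
  [ 0.2975   0.4750   0.2800]
  [ 0.1475   0.1075   0.4375]
(I − A)⁻¹ = adj(I−A) / det(I−A) ≈
  [   1.9301     0.7287     0.6401]
  [   1.1718     1.8710     1.1029]
  [   0.5810     0.4234     1.7233]
Δx = (I − A)⁻¹ Δd with Δd having +20 in the Grain component and 0 elsewhere.
So Δx_3 = L_33 · (+20), where L_33 = adj(I−A)_33 / det(I−A) = 0.4375 / 0.253875.
Δx_3 = 0.4375 × (+20) / 0.253875 = 8.75 / 0.253875 ≈ 34.5.

Δx_3 = 34.5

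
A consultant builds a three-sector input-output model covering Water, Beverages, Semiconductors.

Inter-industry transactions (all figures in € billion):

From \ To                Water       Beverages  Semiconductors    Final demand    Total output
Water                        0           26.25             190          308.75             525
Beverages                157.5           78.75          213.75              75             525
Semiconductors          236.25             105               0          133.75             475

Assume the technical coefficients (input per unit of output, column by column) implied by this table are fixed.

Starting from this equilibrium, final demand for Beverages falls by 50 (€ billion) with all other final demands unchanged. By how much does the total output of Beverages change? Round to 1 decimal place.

Δx_2 = -73.5

Technical coefficients a_ij = z_ij / X_j:
  a_11 = 0/525 = 0.00, a_21 = 157.5/525 = 0.30, a_31 = 236.25/525 = 0.45
  a_12 = 26.25/525 = 0.05, a_22 = 78.75/525 = 0.15, a_32 = 105/525 = 0.20
  a_13 = 190/475 = 0.40, a_23 = 213.75/475 = 0.45, a_33 = 0/475 = 0.00
I − A =
  [   1.00    -0.05    -0.40]
  [  -0.30     0.85    -0.45]
  [  -0.45    -0.20     1.00]
Cofactors of I−A, C_ij = (−1)^(i+j)·(minor ij) (rows/columns in the sector order above):
  C_11 = (0.85)(1.00) − (-0.45)(-0.20) = 0.7600
  C_12 = −[(-0.30)(1.00) − (-0.45)(-0.45)] = 0.5025
  C_13 = (-0.30)(-0.20) − (0.85)(-0.45) = 0.4425
  C_21 = −[(-0.05)(1.00) − (-0.40)(-0.20)] = 0.1300
  C_22 = (1.00)(1.00) − (-0.40)(-0.45) = 0.8200
  C_23 = −[(1.00)(-0.20) − (-0.05)(-0.45)] = 0.2225
  C_31 = (-0.05)(-0.45) − (-0.40)(0.85) = 0.3625
  C_32 = −[(1.00)(-0.45) − (-0.40)(-0.30)] = 0.5700
  C_33 = (1.00)(0.85) − (-0.05)(-0.30) = 0.8350
det(I−A) = Σ_j (I−A)_1j·C_1j = (1.00)(0.7600) + (-0.05)(0.5025) + (-0.40)(0.4425) = 0.557875
adj(I−A) = Cᵀ =
  [ 0.7600   0.1300   0.3625]
  [ 0.5025   0.8200   0.5700]
  [ 0.4425   0.2225   0.8350]
(I − A)⁻¹ = adj(I−A) / det(I−A) ≈
  [   1.3623     0.2330     0.6498]
  [   0.9007     1.4699     1.0217]
  [   0.7932     0.3988     1.4968]
Δx = (I − A)⁻¹ Δd with Δd having -50 in the Beverages component and 0 elsewhere.
So Δx_2 = L_22 · (-50), where L_22 = adj(I−A)_22 / det(I−A) = 0.8200 / 0.557875.
Δx_2 = 0.8200 × (-50) / 0.557875 = -41.00 / 0.557875 ≈ -73.5.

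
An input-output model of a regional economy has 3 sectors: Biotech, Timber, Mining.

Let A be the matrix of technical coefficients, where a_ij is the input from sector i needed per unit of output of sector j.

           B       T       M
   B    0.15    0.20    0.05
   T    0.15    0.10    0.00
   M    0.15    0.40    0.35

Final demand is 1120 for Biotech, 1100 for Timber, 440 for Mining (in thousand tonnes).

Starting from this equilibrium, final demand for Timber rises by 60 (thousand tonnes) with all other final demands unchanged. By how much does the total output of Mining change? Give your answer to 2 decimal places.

Δx_M = 47.44

I − A =
  [   0.85    -0.20    -0.05]
  [  -0.15     0.90     0.00]
  [  -0.15    -0.40     0.65]
Cofactors of I−A, C_ij = (−1)^(i+j)·(minor ij) (rows/columns in the sector order above):
  C_11 = (0.90)(0.65) − (0.00)(-0.40) = 0.5850
  C_12 = −[(-0.15)(0.65) − (0.00)(-0.15)] = 0.0975
  C_13 = (-0.15)(-0.40) − (0.90)(-0.15) = 0.1950
  C_21 = −[(-0.20)(0.65) − (-0.05)(-0.40)] = 0.1500
  C_22 = (0.85)(0.65) − (-0.05)(-0.15) = 0.5450
  C_23 = −[(0.85)(-0.40) − (-0.20)(-0.15)] = 0.3700
  C_31 = (-0.20)(0.00) − (-0.05)(0.90) = 0.0450
  C_32 = −[(0.85)(0.00) − (-0.05)(-0.15)] = 0.0075
  C_33 = (0.85)(0.90) − (-0.20)(-0.15) = 0.7350
det(I−A) = Σ_j (I−A)_1j·C_1j = (0.85)(0.5850) + (-0.20)(0.0975) + (-0.05)(0.1950) = 0.4680
adj(I−A) = Cᵀ =
  [ 0.5850   0.1500   0.0450]
  [ 0.0975   0.5450   0.0075]
  [ 0.1950   0.3700   0.7350]
(I − A)⁻¹ = adj(I−A) / det(I−A) ≈
  [   1.2500     0.3205     0.0962]
  [   0.2083     1.1645     0.0160]
  [   0.4167     0.7906     1.5705]
Δx = (I − A)⁻¹ Δd with Δd having +60 in the Timber component and 0 elsewhere.
So Δx_M = L_MT · (+60), where L_MT = adj(I−A)_MT / det(I−A) = 0.3700 / 0.4680.
Δx_M = 0.3700 × (+60) / 0.4680 = 22.20 / 0.4680 ≈ 47.44.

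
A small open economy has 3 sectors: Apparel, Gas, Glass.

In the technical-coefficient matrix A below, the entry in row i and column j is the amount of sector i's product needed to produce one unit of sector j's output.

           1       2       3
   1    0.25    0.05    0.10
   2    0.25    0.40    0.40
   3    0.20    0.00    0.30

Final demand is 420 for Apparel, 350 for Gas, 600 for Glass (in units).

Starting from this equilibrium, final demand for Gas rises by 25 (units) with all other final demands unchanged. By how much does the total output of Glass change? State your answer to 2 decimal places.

Δx_3 = 0.86

I − A =
  [   0.75    -0.05    -0.10]
  [  -0.25     0.60    -0.40]
  [  -0.20     0.00     0.70]
Cofactors of I−A, C_ij = (−1)^(i+j)·(minor ij) (rows/columns in the sector order above):
  C_11 = (0.60)(0.70) − (-0.40)(0.00) = 0.4200
  C_12 = −[(-0.25)(0.70) − (-0.40)(-0.20)] = 0.2550
  C_13 = (-0.25)(0.00) − (0.60)(-0.20) = 0.1200
  C_21 = −[(-0.05)(0.70) − (-0.10)(0.00)] = 0.0350
  C_22 = (0.75)(0.70) − (-0.10)(-0.20) = 0.5050
  C_23 = −[(0.75)(0.00) − (-0.05)(-0.20)] = 0.0100
  C_31 = (-0.05)(-0.40) − (-0.10)(0.60) = 0.0800
  C_32 = −[(0.75)(-0.40) − (-0.10)(-0.25)] = 0.3250
  C_33 = (0.75)(0.60) − (-0.05)(-0.25) = 0.4375
det(I−A) = Σ_j (I−A)_1j·C_1j = (0.75)(0.4200) + (-0.05)(0.2550) + (-0.10)(0.1200) = 0.29025
adj(I−A) = Cᵀ =
  [ 0.4200   0.0350   0.0800]
  [ 0.2550   0.5050   0.3250]
  [ 0.1200   0.0100   0.4375]
(I − A)⁻¹ = adj(I−A) / det(I−A) ≈
  [   1.4470     0.1206     0.2756]
  [   0.8786     1.7399     1.1197]
  [   0.4134     0.0345     1.5073]
Δx = (I − A)⁻¹ Δd with Δd having +25 in the Gas component and 0 elsewhere.
So Δx_3 = L_32 · (+25), where L_32 = adj(I−A)_32 / det(I−A) = 0.0100 / 0.29025.
Δx_3 = 0.0100 × (+25) / 0.29025 = 0.25 / 0.29025 ≈ 0.86.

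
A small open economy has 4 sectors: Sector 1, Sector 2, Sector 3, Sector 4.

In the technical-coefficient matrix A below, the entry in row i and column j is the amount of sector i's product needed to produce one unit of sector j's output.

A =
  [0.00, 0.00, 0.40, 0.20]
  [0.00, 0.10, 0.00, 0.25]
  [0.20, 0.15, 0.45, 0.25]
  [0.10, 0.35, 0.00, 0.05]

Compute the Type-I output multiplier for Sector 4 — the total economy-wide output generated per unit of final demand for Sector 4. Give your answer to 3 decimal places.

I − A =
  [   1.00     0.00    -0.40    -0.20]
  [   0.00     0.90     0.00    -0.25]
  [  -0.20    -0.15     0.55    -0.25]
  [  -0.10    -0.35     0.00     0.95]
Compute the cofactors C_ij = (−1)^(i+j)·(3×3 minor ij) of I−A; the adjugate is their transpose:
adj(I−A) = Cᵀ =
  [ 0.422125   0.130500   0.307000   0.204000]
  [ 0.013750   0.425500   0.010000   0.117500]
  [ 0.179750   0.241000   0.749500   0.298500]
  [ 0.049500   0.170500   0.036000   0.423000]
det(I−A) = Σ_j (I−A)_1j·C_1j = (1.00)(0.422125) + (0.00)(0.013750) + (-0.40)(0.179750) + (-0.20)(0.049500) = 0.340325
(I − A)⁻¹ = adj(I−A) / det(I−A) ≈
  [   1.2404     0.3835     0.9021     0.5994]
  [   0.0404     1.2503     0.0294     0.3453]
  [   0.5282     0.7081     2.2023     0.8771]
  [   0.1454     0.5010     0.1058     1.2429]
The output multiplier for sector j is the column-j sum of the Leontief inverse (I − A)⁻¹ = adj(I−A) / det(I−A).
Column 4 of adj(I−A): (0.204000, 0.117500, 0.298500, 0.423000); det(I−A) = 0.340325.
m_4 = (0.204000 + 0.117500 + 0.298500 + 0.423000) / 0.340325 = 1.043 / 0.340325 ≈ 3.065.

m_4 = 3.065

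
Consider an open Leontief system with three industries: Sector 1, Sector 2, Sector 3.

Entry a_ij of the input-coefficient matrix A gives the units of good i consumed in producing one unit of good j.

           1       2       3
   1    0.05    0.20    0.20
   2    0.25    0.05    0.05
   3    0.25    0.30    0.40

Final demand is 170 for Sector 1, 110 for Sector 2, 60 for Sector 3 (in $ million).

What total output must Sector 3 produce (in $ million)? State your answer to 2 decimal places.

x_3 = 326.49

I − A =
  [   0.95    -0.20    -0.20]
  [  -0.25     0.95    -0.05]
  [  -0.25    -0.30     0.60]
Cofactors of I−A, C_ij = (−1)^(i+j)·(minor ij) (rows/columns in the sector order above):
  C_11 = (0.95)(0.60) − (-0.05)(-0.30) = 0.5550
  C_12 = −[(-0.25)(0.60) − (-0.05)(-0.25)] = 0.1625
  C_13 = (-0.25)(-0.30) − (0.95)(-0.25) = 0.3125
  C_21 = −[(-0.20)(0.60) − (-0.20)(-0.30)] = 0.1800
  C_22 = (0.95)(0.60) − (-0.20)(-0.25) = 0.5200
  C_23 = −[(0.95)(-0.30) − (-0.20)(-0.25)] = 0.3350
  C_31 = (-0.20)(-0.05) − (-0.20)(0.95) = 0.2000
  C_32 = −[(0.95)(-0.05) − (-0.20)(-0.25)] = 0.0975
  C_33 = (0.95)(0.95) − (-0.20)(-0.25) = 0.8525
det(I−A) = Σ_j (I−A)_1j·C_1j = (0.95)(0.5550) + (-0.20)(0.1625) + (-0.20)(0.3125) = 0.43225
adj(I−A) = Cᵀ =
  [ 0.5550   0.1800   0.2000]
  [ 0.1625   0.5200   0.0975]
  [ 0.3125   0.3350   0.8525]
(I − A)⁻¹ = adj(I−A) / det(I−A) ≈
  [   1.2840     0.4164     0.4627]
  [   0.3759     1.2030     0.2256]
  [   0.7230     0.7750     1.9722]
x = (I − A)⁻¹ d = adj(I−A)·d / det(I−A), with det(I−A) = 0.43225:
  x_1 = (0.5550·170 + 0.1800·110 + 0.2000·60) / 0.43225 = 126.15 / 0.43225 ≈ 291.84
  x_2 = (0.1625·170 + 0.5200·110 + 0.0975·60) / 0.43225 = 90.675 / 0.43225 ≈ 209.77
  x_3 = (0.3125·170 + 0.3350·110 + 0.8525·60) / 0.43225 = 141.125 / 0.43225 ≈ 326.49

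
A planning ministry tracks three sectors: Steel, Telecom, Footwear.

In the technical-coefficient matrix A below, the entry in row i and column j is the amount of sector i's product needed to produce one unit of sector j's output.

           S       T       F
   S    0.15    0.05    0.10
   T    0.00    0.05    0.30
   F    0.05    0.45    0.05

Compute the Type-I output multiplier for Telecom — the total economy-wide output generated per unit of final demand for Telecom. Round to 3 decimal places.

m_T = 1.979

I − A =
  [   0.85    -0.05    -0.10]
  [   0.00     0.95    -0.30]
  [  -0.05    -0.45     0.95]
Cofactors of I−A, C_ij = (−1)^(i+j)·(minor ij) (rows/columns in the sector order above):
  C_11 = (0.95)(0.95) − (-0.30)(-0.45) = 0.7675
  C_12 = −[(0.00)(0.95) − (-0.30)(-0.05)] = 0.0150
  C_13 = (0.00)(-0.45) − (0.95)(-0.05) = 0.0475
  C_21 = −[(-0.05)(0.95) − (-0.10)(-0.45)] = 0.0925
  C_22 = (0.85)(0.95) − (-0.10)(-0.05) = 0.8025
  C_23 = −[(0.85)(-0.45) − (-0.05)(-0.05)] = 0.3850
  C_31 = (-0.05)(-0.30) − (-0.10)(0.95) = 0.1100
  C_32 = −[(0.85)(-0.30) − (-0.10)(0.00)] = 0.2550
  C_33 = (0.85)(0.95) − (-0.05)(0.00) = 0.8075
det(I−A) = Σ_j (I−A)_1j·C_1j = (0.85)(0.7675) + (-0.05)(0.0150) + (-0.10)(0.0475) = 0.646875
adj(I−A) = Cᵀ =
  [ 0.7675   0.0925   0.1100]
  [ 0.0150   0.8025   0.2550]
  [ 0.0475   0.3850   0.8075]
(I − A)⁻¹ = adj(I−A) / det(I−A) ≈
  [   1.1865     0.1430     0.1700]
  [   0.0232     1.2406     0.3942]
  [   0.0734     0.5952     1.2483]
The output multiplier for sector j is the column-j sum of the Leontief inverse (I − A)⁻¹ = adj(I−A) / det(I−A).
Column T of adj(I−A): (0.0925, 0.8025, 0.3850); det(I−A) = 0.646875.
m_T = (0.0925 + 0.8025 + 0.3850) / 0.646875 = 1.28 / 0.646875 ≈ 1.979.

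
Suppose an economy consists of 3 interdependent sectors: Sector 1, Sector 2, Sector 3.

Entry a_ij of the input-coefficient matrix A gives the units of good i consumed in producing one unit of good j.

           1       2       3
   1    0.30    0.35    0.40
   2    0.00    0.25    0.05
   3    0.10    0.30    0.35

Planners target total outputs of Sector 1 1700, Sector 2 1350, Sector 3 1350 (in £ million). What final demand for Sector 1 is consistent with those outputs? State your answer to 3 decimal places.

d_1 = 177.500

I − A =
  [   0.70    -0.35    -0.40]
  [   0.00     0.75    -0.05]
  [  -0.10    -0.30     0.65]
d = (I − A) x:
  d_1 = (+0.70)·1700 + (-0.35)·1350 + (-0.40)·1350 = 177.500
  d_2 = (+0.00)·1700 + (+0.75)·1350 + (-0.05)·1350 = 945.000
  d_3 = (-0.10)·1700 + (-0.30)·1350 + (+0.65)·1350 = 302.500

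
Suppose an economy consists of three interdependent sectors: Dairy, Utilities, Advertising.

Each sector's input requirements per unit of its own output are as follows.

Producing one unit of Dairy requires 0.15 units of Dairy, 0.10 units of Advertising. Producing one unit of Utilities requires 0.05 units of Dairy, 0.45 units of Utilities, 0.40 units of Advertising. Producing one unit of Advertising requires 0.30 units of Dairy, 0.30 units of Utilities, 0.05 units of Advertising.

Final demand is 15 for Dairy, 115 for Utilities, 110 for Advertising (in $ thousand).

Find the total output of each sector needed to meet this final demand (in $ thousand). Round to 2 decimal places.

x_1 = 139.14, x_2 = 363.79, x_3 = 283.61

I − A =
  [   0.85    -0.05    -0.30]
  [   0.00     0.55    -0.30]
  [  -0.10    -0.40     0.95]
Cofactors of I−A, C_ij = (−1)^(i+j)·(minor ij) (rows/columns in the sector order above):
  C_11 = (0.55)(0.95) − (-0.30)(-0.40) = 0.4025
  C_12 = −[(0.00)(0.95) − (-0.30)(-0.10)] = 0.0300
  C_13 = (0.00)(-0.40) − (0.55)(-0.10) = 0.0550
  C_21 = −[(-0.05)(0.95) − (-0.30)(-0.40)] = 0.1675
  C_22 = (0.85)(0.95) − (-0.30)(-0.10) = 0.7775
  C_23 = −[(0.85)(-0.40) − (-0.05)(-0.10)] = 0.3450
  C_31 = (-0.05)(-0.30) − (-0.30)(0.55) = 0.1800
  C_32 = −[(0.85)(-0.30) − (-0.30)(0.00)] = 0.2550
  C_33 = (0.85)(0.55) − (-0.05)(0.00) = 0.4675
det(I−A) = Σ_j (I−A)_1j·C_1j = (0.85)(0.4025) + (-0.05)(0.0300) + (-0.30)(0.0550) = 0.324125
adj(I−A) = Cᵀ =
  [ 0.4025   0.1675   0.1800]
  [ 0.0300   0.7775   0.2550]
  [ 0.0550   0.3450   0.4675]
(I − A)⁻¹ = adj(I−A) / det(I−A) ≈
  [   1.2418     0.5168     0.5553]
  [   0.0926     2.3988     0.7867]
  [   0.1697     1.0644     1.4423]
x = (I − A)⁻¹ d = adj(I−A)·d / det(I−A), with det(I−A) = 0.324125:
  x_1 = (0.4025·15 + 0.1675·115 + 0.1800·110) / 0.324125 = 45.10 / 0.324125 ≈ 139.14
  x_2 = (0.0300·15 + 0.7775·115 + 0.2550·110) / 0.324125 = 117.9125 / 0.324125 ≈ 363.79
  x_3 = (0.0550·15 + 0.3450·115 + 0.4675·110) / 0.324125 = 91.925 / 0.324125 ≈ 283.61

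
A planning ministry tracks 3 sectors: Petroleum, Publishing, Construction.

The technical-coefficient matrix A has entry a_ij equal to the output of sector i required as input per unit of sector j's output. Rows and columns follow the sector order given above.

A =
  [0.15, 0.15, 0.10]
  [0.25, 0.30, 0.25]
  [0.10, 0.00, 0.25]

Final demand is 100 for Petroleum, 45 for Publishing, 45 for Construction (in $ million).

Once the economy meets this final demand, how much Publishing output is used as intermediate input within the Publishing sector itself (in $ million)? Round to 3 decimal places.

z_22 = 44.314

I − A =
  [   0.85    -0.15    -0.10]
  [  -0.25     0.70    -0.25]
  [  -0.10     0.00     0.75]
Cofactors of I−A, C_ij = (−1)^(i+j)·(minor ij) (rows/columns in the sector order above):
  C_11 = (0.70)(0.75) − (-0.25)(0.00) = 0.5250
  C_12 = −[(-0.25)(0.75) − (-0.25)(-0.10)] = 0.2125
  C_13 = (-0.25)(0.00) − (0.70)(-0.10) = 0.0700
  C_21 = −[(-0.15)(0.75) − (-0.10)(0.00)] = 0.1125
  C_22 = (0.85)(0.75) − (-0.10)(-0.10) = 0.6275
  C_23 = −[(0.85)(0.00) − (-0.15)(-0.10)] = 0.0150
  C_31 = (-0.15)(-0.25) − (-0.10)(0.70) = 0.1075
  C_32 = −[(0.85)(-0.25) − (-0.10)(-0.25)] = 0.2375
  C_33 = (0.85)(0.70) − (-0.15)(-0.25) = 0.5575
det(I−A) = Σ_j (I−A)_1j·C_1j = (0.85)(0.5250) + (-0.15)(0.2125) + (-0.10)(0.0700) = 0.407375
adj(I−A) = Cᵀ =
  [ 0.5250   0.1125   0.1075]
  [ 0.2125   0.6275   0.2375]
  [ 0.0700   0.0150   0.5575]
(I − A)⁻¹ = adj(I−A) / det(I−A) ≈
  [   1.2887     0.2762     0.2639]
  [   0.5216     1.5403     0.5830]
  [   0.1718     0.0368     1.3685]
First solve x = (I − A)⁻¹ d = adj(I−A)·d / det(I−A); in particular x_2 = (0.2125·100 + 0.6275·45 + 0.2375·45) / 0.407375 = 60.175 / 0.407375 ≈ 147.71402.
Intermediate flow from 2 to 2: z_22 = a_22 · x_2 = 0.30 × 60.175 / 0.407375 = 18.0525 / 0.407375 ≈ 44.314.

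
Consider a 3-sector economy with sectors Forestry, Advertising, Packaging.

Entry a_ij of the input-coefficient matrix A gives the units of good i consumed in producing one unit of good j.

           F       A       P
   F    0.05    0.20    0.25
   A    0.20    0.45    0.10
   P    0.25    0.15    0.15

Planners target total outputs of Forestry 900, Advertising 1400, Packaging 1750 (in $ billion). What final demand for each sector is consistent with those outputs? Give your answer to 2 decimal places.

I − A =
  [   0.95    -0.20    -0.25]
  [  -0.20     0.55    -0.10]
  [  -0.25    -0.15     0.85]
d = (I − A) x:
  d_F = (+0.95)·900 + (-0.20)·1400 + (-0.25)·1750 = 137.50
  d_A = (-0.20)·900 + (+0.55)·1400 + (-0.10)·1750 = 415.00
  d_P = (-0.25)·900 + (-0.15)·1400 + (+0.85)·1750 = 1052.50

d_F = 137.50, d_A = 415.00, d_P = 1052.50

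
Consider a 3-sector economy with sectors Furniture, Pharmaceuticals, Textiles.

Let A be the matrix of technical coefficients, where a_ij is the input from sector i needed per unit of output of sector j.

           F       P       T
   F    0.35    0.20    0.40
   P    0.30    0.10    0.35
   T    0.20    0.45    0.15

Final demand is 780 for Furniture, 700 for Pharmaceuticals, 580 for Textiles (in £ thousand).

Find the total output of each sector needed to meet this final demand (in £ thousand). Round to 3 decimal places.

x_F = 4749.234, x_P = 3854.323, x_T = 3840.343

I − A =
  [   0.65    -0.20    -0.40]
  [  -0.30     0.90    -0.35]
  [  -0.20    -0.45     0.85]
Cofactors of I−A, C_ij = (−1)^(i+j)·(minor ij) (rows/columns in the sector order above):
  C_11 = (0.90)(0.85) − (-0.35)(-0.45) = 0.6075
  C_12 = −[(-0.30)(0.85) − (-0.35)(-0.20)] = 0.3250
  C_13 = (-0.30)(-0.45) − (0.90)(-0.20) = 0.3150
  C_21 = −[(-0.20)(0.85) − (-0.40)(-0.45)] = 0.3500
  C_22 = (0.65)(0.85) − (-0.40)(-0.20) = 0.4725
  C_23 = −[(0.65)(-0.45) − (-0.20)(-0.20)] = 0.3325
  C_31 = (-0.20)(-0.35) − (-0.40)(0.90) = 0.4300
  C_32 = −[(0.65)(-0.35) − (-0.40)(-0.30)] = 0.3475
  C_33 = (0.65)(0.90) − (-0.20)(-0.30) = 0.5250
det(I−A) = Σ_j (I−A)_1j·C_1j = (0.65)(0.6075) + (-0.20)(0.3250) + (-0.40)(0.3150) = 0.203875
adj(I−A) = Cᵀ =
  [ 0.6075   0.3500   0.4300]
  [ 0.3250   0.4725   0.3475]
  [ 0.3150   0.3325   0.5250]
(I − A)⁻¹ = adj(I−A) / det(I−A) ≈
  [   2.9798     1.7167     2.1091]
  [   1.5941     2.3176     1.7045]
  [   1.5451     1.6309     2.5751]
x = (I − A)⁻¹ d = adj(I−A)·d / det(I−A), with det(I−A) = 0.203875:
  x_F = (0.6075·780 + 0.3500·700 + 0.4300·580) / 0.203875 = 968.25 / 0.203875 ≈ 4749.234
  x_P = (0.3250·780 + 0.4725·700 + 0.3475·580) / 0.203875 = 785.80 / 0.203875 ≈ 3854.323
  x_T = (0.3150·780 + 0.3325·700 + 0.5250·580) / 0.203875 = 782.95 / 0.203875 ≈ 3840.343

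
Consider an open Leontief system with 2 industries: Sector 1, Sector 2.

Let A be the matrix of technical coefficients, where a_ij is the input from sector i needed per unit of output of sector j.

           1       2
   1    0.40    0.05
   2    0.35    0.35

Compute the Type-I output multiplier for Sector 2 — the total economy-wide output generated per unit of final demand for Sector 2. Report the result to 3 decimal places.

I − A =
  [   0.60    -0.05]
  [  -0.35     0.65]
det(I−A) = (0.60)(0.65) − (-0.05)(-0.35) = 0.3725
adj(I−A) = [[0.65, 0.05], [0.35, 0.60]]
(I − A)⁻¹ = adj(I−A) / det(I−A) ≈
  [   1.7450     0.1342]
  [   0.9396     1.6107]
The output multiplier for sector j is the column-j sum of the Leontief inverse (I − A)⁻¹ = adj(I−A) / det(I−A).
Column 2 of adj(I−A): (0.05, 0.60); det(I−A) = 0.3725.
m_2 = (0.05 + 0.60) / 0.3725 = 0.65 / 0.3725 ≈ 1.745.

m_2 = 1.745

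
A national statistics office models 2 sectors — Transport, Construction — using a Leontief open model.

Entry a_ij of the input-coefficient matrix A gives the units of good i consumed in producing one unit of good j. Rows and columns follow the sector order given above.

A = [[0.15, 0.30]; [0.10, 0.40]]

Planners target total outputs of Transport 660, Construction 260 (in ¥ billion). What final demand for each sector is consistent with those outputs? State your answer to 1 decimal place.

I − A =
  [   0.85    -0.30]
  [  -0.10     0.60]
d = (I − A) x:
  d_1 = (+0.85)·660 + (-0.30)·260 = 483.0
  d_2 = (-0.10)·660 + (+0.60)·260 = 90.0

d_1 = 483.0, d_2 = 90.0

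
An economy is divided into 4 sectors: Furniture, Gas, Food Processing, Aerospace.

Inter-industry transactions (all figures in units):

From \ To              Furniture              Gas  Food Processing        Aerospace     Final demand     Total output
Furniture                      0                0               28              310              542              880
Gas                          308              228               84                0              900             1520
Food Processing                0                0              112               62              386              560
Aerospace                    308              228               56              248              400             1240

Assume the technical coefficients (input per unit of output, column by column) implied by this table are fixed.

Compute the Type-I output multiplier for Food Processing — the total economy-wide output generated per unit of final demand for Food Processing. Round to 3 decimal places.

Technical coefficients a_ij = z_ij / X_j:
  a_11 = 0/880 = 0.00, a_21 = 308/880 = 0.35, a_31 = 0/880 = 0.00, a_41 = 308/880 = 0.35
  a_12 = 0/1520 = 0.00, a_22 = 228/1520 = 0.15, a_32 = 0/1520 = 0.00, a_42 = 228/1520 = 0.15
  a_13 = 28/560 = 0.05, a_23 = 84/560 = 0.15, a_33 = 112/560 = 0.20, a_43 = 56/560 = 0.10
  a_14 = 310/1240 = 0.25, a_24 = 0/1240 = 0.00, a_34 = 62/1240 = 0.05, a_44 = 248/1240 = 0.20
I − A =
  [   1.00     0.00    -0.05    -0.25]
  [  -0.35     0.85    -0.15     0.00]
  [   0.00     0.00     0.80    -0.05]
  [  -0.35    -0.15    -0.10     0.80]
Compute the cofactors C_ij = (−1)^(i+j)·(3×3 minor ij) of I−A; the adjugate is their transpose:
adj(I−A) = Cᵀ =
  [ 0.538625   0.030375   0.060875   0.172125]
  [ 0.224875   0.564125   0.129625   0.078375]
  [ 0.017500   0.007500   0.592500   0.042500]
  [ 0.280000   0.120000   0.125000   0.680000]
det(I−A) = Σ_j (I−A)_1j·C_1j = (1.00)(0.538625) + (0.00)(0.224875) + (-0.05)(0.017500) + (-0.25)(0.280000) = 0.46775
(I − A)⁻¹ = adj(I−A) / det(I−A) ≈
  [   1.1515     0.0649     0.1301     0.3680]
  [   0.4808     1.2060     0.2771     0.1676]
  [   0.0374     0.0160     1.2667     0.0909]
  [   0.5986     0.2565     0.2672     1.4538]
The output multiplier for sector j is the column-j sum of the Leontief inverse (I − A)⁻¹ = adj(I−A) / det(I−A).
Column 3 of adj(I−A): (0.060875, 0.129625, 0.592500, 0.125000); det(I−A) = 0.46775.
m_3 = (0.060875 + 0.129625 + 0.592500 + 0.125000) / 0.46775 = 0.908 / 0.46775 ≈ 1.941.

m_3 = 1.941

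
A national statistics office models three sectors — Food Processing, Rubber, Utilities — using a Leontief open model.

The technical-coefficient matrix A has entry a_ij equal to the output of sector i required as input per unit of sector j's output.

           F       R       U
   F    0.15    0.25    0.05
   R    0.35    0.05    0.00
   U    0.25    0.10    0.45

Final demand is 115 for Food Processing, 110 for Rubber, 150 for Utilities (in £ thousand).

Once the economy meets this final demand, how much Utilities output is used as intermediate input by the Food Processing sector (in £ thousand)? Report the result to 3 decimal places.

I − A =
  [   0.85    -0.25    -0.05]
  [  -0.35     0.95     0.00]
  [  -0.25    -0.10     0.55]
Cofactors of I−A, C_ij = (−1)^(i+j)·(minor ij) (rows/columns in the sector order above):
  C_11 = (0.95)(0.55) − (0.00)(-0.10) = 0.5225
  C_12 = −[(-0.35)(0.55) − (0.00)(-0.25)] = 0.1925
  C_13 = (-0.35)(-0.10) − (0.95)(-0.25) = 0.2725
  C_21 = −[(-0.25)(0.55) − (-0.05)(-0.10)] = 0.1425
  C_22 = (0.85)(0.55) − (-0.05)(-0.25) = 0.4550
  C_23 = −[(0.85)(-0.10) − (-0.25)(-0.25)] = 0.1475
  C_31 = (-0.25)(0.00) − (-0.05)(0.95) = 0.0475
  C_32 = −[(0.85)(0.00) − (-0.05)(-0.35)] = 0.0175
  C_33 = (0.85)(0.95) − (-0.25)(-0.35) = 0.7200
det(I−A) = Σ_j (I−A)_1j·C_1j = (0.85)(0.5225) + (-0.25)(0.1925) + (-0.05)(0.2725) = 0.382375
adj(I−A) = Cᵀ =
  [ 0.5225   0.1425   0.0475]
  [ 0.1925   0.4550   0.0175]
  [ 0.2725   0.1475   0.7200]
(I − A)⁻¹ = adj(I−A) / det(I−A) ≈
  [   1.3665     0.3727     0.1242]
  [   0.5034     1.1899     0.0458]
  [   0.7127     0.3857     1.8830]
First solve x = (I − A)⁻¹ d = adj(I−A)·d / det(I−A); in particular x_F = (0.5225·115 + 0.1425·110 + 0.0475·150) / 0.382375 = 82.8875 / 0.382375 ≈ 216.77019.
Intermediate flow from U to F: z_UF = a_UF · x_F = 0.25 × 82.8875 / 0.382375 = 20.721875 / 0.382375 ≈ 54.193.

z_UF = 54.193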